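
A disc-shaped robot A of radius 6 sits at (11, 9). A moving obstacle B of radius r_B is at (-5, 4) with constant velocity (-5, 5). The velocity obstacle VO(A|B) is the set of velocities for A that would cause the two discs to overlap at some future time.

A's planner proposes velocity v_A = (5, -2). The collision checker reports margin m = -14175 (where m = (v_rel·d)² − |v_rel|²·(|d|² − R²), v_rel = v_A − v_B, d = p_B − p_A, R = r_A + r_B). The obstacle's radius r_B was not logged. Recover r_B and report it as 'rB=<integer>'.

m = -14175
d = (-16, -5);  v_rel = (10, -7),  |v_rel|² = 149
v_rel×d = (10)·(-5) − (-7)·(-16) = -162
since m = R²·149 − (-162)²:  R² = (26244 + -14175) / 149 = 81
R = √81 = 9  ⇒  r_B = 9 − 6 = 3

rB=3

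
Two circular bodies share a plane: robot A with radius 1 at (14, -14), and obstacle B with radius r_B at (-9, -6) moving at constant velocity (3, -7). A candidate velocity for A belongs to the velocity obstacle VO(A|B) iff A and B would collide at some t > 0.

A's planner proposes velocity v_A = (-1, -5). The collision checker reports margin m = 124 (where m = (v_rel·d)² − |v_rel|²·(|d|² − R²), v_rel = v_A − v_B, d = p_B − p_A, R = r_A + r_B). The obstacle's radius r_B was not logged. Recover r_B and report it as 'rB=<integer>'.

m = 124
d = (-23, 8);  v_rel = (-4, 2),  |v_rel|² = 20
v_rel×d = (-4)·(8) − (2)·(-23) = 14
since m = R²·20 − 14²:  R² = (196 + 124) / 20 = 16
R = √16 = 4  ⇒  r_B = 4 − 1 = 3

rB=3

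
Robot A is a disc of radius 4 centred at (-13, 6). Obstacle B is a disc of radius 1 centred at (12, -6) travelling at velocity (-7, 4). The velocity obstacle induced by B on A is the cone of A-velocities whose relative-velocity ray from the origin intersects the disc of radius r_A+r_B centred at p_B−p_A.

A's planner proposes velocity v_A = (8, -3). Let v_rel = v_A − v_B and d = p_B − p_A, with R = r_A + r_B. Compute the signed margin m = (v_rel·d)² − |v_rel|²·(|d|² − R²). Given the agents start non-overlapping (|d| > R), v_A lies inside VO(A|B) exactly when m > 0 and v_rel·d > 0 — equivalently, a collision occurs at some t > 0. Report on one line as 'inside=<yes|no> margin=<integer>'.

d = (25, -12),  |d|² = 769;  R = 4+1 = 5,  c = 769−5² = 744
v_rel = (15, -7),  |v_rel|² = 274;  v_rel·d = (15)·(25) + (-7)·(-12) = 459
274·t² − 918·t + 744 = 0  ⇒  m = 459² − 274·744 = 6825
m = 6825 > 0,  v_rel·d = 459 > 0  ⇒  inside

inside=yes margin=6825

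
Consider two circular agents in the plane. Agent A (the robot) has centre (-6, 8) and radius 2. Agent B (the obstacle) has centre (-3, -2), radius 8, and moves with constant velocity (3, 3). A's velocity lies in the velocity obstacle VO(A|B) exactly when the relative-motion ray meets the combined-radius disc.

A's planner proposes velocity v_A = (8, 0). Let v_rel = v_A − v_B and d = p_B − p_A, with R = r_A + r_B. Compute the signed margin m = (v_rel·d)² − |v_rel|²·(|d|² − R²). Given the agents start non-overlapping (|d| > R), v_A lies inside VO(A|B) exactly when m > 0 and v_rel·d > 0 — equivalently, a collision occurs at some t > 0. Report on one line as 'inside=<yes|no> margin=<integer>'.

d = (3, -10),  |d|² = 109;  R = 2+8 = 10,  c = 109−10² = 9
v_rel = (5, -3),  |v_rel|² = 34;  v_rel·d = (5)·(3) + (-3)·(-10) = 45
34·t² − 90·t + 9 = 0  ⇒  m = 45² − 34·9 = 1719
m = 1719 > 0,  v_rel·d = 45 > 0  ⇒  inside

inside=yes margin=1719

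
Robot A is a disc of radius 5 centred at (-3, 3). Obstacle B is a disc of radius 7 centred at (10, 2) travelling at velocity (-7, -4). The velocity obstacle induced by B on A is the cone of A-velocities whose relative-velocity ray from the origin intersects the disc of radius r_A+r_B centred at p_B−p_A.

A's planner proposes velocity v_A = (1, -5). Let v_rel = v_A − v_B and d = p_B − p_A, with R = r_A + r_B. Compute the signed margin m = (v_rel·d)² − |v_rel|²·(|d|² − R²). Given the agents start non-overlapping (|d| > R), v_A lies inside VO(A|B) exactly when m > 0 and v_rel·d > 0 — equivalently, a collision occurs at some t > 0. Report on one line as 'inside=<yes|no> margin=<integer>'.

d = (13, -1),  |d|² = 170;  R = 5+7 = 12,  c = 170−12² = 26
v_rel = (8, -1),  |v_rel|² = 65;  v_rel·d = (8)·(13) + (-1)·(-1) = 105
65·t² − 210·t + 26 = 0  ⇒  m = 105² − 65·26 = 9335
m = 9335 > 0,  v_rel·d = 105 > 0  ⇒  inside

inside=yes margin=9335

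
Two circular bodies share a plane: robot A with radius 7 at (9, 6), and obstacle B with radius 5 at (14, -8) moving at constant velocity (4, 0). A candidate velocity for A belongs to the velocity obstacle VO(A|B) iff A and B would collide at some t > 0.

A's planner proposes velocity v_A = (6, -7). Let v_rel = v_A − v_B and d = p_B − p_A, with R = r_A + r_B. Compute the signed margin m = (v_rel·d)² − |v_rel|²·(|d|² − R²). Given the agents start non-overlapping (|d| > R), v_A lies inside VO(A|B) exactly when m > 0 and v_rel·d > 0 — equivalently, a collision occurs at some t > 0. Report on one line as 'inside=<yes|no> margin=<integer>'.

d = (5, -14),  |d|² = 221;  R = 7+5 = 12,  c = 221−12² = 77
v_rel = (2, -7),  |v_rel|² = 53;  v_rel·d = (2)·(5) + (-7)·(-14) = 108
53·t² − 216·t + 77 = 0  ⇒  m = 108² − 53·77 = 7583
m = 7583 > 0,  v_rel·d = 108 > 0  ⇒  inside

inside=yes margin=7583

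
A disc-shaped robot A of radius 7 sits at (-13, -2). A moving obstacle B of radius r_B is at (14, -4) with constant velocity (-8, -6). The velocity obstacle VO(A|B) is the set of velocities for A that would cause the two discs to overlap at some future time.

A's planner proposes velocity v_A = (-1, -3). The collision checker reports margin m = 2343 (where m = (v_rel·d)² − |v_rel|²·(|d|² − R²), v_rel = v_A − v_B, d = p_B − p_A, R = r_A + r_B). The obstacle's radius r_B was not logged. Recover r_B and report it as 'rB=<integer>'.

m = 2343
d = (27, -2);  v_rel = (7, 3),  |v_rel|² = 58
v_rel×d = (7)·(-2) − (3)·(27) = -95
since m = R²·58 − (-95)²:  R² = (9025 + 2343) / 58 = 196
R = √196 = 14  ⇒  r_B = 14 − 7 = 7

rB=7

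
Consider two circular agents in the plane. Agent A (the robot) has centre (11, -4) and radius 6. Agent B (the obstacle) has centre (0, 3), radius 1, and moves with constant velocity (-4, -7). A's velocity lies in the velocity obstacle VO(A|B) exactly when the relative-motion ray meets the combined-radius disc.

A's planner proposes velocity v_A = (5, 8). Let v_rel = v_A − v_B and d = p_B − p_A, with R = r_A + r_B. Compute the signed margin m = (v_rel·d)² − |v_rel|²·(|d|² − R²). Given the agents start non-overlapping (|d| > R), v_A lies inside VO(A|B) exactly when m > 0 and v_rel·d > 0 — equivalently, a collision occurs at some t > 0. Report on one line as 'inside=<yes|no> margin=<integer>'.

d = (-11, 7),  |d|² = 170;  R = 6+1 = 7,  c = 170−7² = 121
v_rel = (9, 15),  |v_rel|² = 306;  v_rel·d = (9)·(-11) + (15)·(7) = 6
306·t² − 12·t + 121 = 0  ⇒  m = 6² − 306·121 = -36990
m = -36990 < 0,  v_rel·d = 6 > 0  ⇒  outside

inside=no margin=-36990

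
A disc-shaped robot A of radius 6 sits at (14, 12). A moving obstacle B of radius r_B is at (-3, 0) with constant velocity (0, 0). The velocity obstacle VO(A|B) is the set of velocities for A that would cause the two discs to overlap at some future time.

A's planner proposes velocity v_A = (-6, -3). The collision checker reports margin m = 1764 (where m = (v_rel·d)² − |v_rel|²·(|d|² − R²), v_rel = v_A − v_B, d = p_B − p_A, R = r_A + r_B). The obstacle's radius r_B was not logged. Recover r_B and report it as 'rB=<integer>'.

m = 1764
d = (-17, -12);  v_rel = (-6, -3),  |v_rel|² = 45
v_rel×d = (-6)·(-12) − (-3)·(-17) = 21
since m = R²·45 − 21²:  R² = (441 + 1764) / 45 = 49
R = √49 = 7  ⇒  r_B = 7 − 6 = 1

rB=1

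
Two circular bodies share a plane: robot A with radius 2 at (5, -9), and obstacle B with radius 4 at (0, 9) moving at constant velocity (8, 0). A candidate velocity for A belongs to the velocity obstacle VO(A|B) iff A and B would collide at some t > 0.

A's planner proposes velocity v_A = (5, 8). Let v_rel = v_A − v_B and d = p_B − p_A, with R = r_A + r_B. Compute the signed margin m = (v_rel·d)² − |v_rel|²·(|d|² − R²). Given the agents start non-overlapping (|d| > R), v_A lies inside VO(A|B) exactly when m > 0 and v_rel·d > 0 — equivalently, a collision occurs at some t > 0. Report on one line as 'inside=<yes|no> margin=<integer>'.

d = (-5, 18),  |d|² = 349;  R = 2+4 = 6,  c = 349−6² = 313
v_rel = (-3, 8),  |v_rel|² = 73;  v_rel·d = (-3)·(-5) + (8)·(18) = 159
73·t² − 318·t + 313 = 0  ⇒  m = 159² − 73·313 = 2432
m = 2432 > 0,  v_rel·d = 159 > 0  ⇒  inside

inside=yes margin=2432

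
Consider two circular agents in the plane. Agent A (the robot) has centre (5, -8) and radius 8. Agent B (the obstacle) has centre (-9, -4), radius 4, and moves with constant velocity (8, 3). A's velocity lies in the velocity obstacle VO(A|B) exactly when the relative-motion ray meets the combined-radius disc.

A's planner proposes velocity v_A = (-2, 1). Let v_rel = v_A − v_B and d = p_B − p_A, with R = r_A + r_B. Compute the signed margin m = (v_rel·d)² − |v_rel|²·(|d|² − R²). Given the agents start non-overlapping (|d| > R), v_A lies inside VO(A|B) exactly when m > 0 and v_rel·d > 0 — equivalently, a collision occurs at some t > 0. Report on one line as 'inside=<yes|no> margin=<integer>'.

d = (-14, 4),  |d|² = 212;  R = 8+4 = 12,  c = 212−12² = 68
v_rel = (-10, -2),  |v_rel|² = 104;  v_rel·d = (-10)·(-14) + (-2)·(4) = 132
104·t² − 264·t + 68 = 0  ⇒  m = 132² − 104·68 = 10352
m = 10352 > 0,  v_rel·d = 132 > 0  ⇒  inside

inside=yes margin=10352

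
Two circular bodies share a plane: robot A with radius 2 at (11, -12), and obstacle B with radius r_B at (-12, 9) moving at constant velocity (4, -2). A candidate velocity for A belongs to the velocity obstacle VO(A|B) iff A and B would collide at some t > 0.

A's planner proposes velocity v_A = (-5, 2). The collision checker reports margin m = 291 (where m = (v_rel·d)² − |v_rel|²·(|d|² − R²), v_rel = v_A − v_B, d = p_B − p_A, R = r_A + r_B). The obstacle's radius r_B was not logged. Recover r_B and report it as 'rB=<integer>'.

m = 291
d = (-23, 21);  v_rel = (-9, 4),  |v_rel|² = 97
v_rel×d = (-9)·(21) − (4)·(-23) = -97
since m = R²·97 − (-97)²:  R² = (9409 + 291) / 97 = 100
R = √100 = 10  ⇒  r_B = 10 − 2 = 8

rB=8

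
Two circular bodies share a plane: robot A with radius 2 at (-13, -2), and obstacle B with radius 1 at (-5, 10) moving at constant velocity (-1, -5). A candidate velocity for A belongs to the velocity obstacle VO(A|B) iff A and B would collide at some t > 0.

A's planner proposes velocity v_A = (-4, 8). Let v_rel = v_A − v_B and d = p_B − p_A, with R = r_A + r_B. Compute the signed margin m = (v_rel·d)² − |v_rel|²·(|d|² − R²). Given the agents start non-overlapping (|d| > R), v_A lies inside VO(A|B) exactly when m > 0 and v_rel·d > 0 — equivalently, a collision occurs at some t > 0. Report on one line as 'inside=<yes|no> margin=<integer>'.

d = (8, 12),  |d|² = 208;  R = 2+1 = 3,  c = 208−3² = 199
v_rel = (-3, 13),  |v_rel|² = 178;  v_rel·d = (-3)·(8) + (13)·(12) = 132
178·t² − 264·t + 199 = 0  ⇒  m = 132² − 178·199 = -17998
m = -17998 < 0,  v_rel·d = 132 > 0  ⇒  outside

inside=no margin=-17998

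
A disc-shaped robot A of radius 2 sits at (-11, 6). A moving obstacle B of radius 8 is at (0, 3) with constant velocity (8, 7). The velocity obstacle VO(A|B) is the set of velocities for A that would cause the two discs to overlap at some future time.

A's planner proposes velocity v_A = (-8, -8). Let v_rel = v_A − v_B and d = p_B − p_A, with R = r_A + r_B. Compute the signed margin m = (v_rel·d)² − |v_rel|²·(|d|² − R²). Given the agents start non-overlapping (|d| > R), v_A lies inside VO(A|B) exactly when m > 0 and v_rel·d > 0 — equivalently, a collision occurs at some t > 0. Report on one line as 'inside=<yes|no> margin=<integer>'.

d = (11, -3),  |d|² = 130;  R = 2+8 = 10,  c = 130−10² = 30
v_rel = (-16, -15),  |v_rel|² = 481;  v_rel·d = (-16)·(11) + (-15)·(-3) = -131
481·t² + 262·t + 30 = 0  ⇒  m = (-131)² − 481·30 = 2731
m = 2731 > 0,  v_rel·d = -131 < 0  ⇒  outside

inside=no margin=2731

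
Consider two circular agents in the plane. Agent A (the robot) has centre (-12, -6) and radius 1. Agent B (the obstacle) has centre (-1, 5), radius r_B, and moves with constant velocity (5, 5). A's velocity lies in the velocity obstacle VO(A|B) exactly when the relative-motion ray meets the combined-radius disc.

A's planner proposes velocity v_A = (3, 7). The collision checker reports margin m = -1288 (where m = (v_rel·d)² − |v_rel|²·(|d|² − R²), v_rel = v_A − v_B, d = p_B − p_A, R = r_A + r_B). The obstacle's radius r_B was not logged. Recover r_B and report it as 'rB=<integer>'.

m = -1288
d = (11, 11);  v_rel = (-2, 2),  |v_rel|² = 8
v_rel×d = (-2)·(11) − (2)·(11) = -44
since m = R²·8 − (-44)²:  R² = (1936 + -1288) / 8 = 81
R = √81 = 9  ⇒  r_B = 9 − 1 = 8

rB=8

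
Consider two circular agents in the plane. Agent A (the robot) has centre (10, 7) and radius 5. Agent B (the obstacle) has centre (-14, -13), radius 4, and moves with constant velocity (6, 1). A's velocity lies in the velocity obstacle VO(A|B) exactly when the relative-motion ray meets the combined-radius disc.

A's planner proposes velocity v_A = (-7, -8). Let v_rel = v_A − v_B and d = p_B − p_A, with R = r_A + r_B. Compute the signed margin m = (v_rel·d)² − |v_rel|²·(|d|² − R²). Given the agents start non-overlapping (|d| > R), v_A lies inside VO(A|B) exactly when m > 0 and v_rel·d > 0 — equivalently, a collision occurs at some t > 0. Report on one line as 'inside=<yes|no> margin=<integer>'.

d = (-24, -20),  |d|² = 976;  R = 5+4 = 9,  c = 976−9² = 895
v_rel = (-13, -9),  |v_rel|² = 250;  v_rel·d = (-13)·(-24) + (-9)·(-20) = 492
250·t² − 984·t + 895 = 0  ⇒  m = 492² − 250·895 = 18314
m = 18314 > 0,  v_rel·d = 492 > 0  ⇒  inside

inside=yes margin=18314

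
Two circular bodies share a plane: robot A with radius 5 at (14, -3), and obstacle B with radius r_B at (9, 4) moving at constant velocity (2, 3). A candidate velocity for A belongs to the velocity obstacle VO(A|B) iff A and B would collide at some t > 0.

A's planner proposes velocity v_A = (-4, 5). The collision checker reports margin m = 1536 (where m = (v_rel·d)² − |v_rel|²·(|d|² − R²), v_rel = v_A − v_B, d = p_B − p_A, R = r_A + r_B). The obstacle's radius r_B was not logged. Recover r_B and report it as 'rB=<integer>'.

m = 1536
d = (-5, 7);  v_rel = (-6, 2),  |v_rel|² = 40
v_rel×d = (-6)·(7) − (2)·(-5) = -32
since m = R²·40 − (-32)²:  R² = (1024 + 1536) / 40 = 64
R = √64 = 8  ⇒  r_B = 8 − 5 = 3

rB=3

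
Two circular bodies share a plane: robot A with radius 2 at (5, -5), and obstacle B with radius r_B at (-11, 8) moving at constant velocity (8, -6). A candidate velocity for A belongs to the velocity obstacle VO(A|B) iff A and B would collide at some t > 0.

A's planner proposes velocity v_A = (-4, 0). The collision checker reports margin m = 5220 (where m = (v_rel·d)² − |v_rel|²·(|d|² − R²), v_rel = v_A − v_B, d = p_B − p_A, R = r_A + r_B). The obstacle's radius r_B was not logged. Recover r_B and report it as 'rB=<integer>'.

m = 5220
d = (-16, 13);  v_rel = (-12, 6),  |v_rel|² = 180
v_rel×d = (-12)·(13) − (6)·(-16) = -60
since m = R²·180 − (-60)²:  R² = (3600 + 5220) / 180 = 49
R = √49 = 7  ⇒  r_B = 7 − 2 = 5

rB=5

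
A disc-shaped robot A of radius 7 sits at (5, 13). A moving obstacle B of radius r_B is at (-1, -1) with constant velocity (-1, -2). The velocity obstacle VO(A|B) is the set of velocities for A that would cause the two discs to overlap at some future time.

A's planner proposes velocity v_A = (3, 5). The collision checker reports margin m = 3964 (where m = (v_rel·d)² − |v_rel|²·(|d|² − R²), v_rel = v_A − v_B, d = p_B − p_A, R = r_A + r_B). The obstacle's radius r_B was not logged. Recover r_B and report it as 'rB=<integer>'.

m = 3964
d = (-6, -14);  v_rel = (4, 7),  |v_rel|² = 65
v_rel×d = (4)·(-14) − (7)·(-6) = -14
since m = R²·65 − (-14)²:  R² = (196 + 3964) / 65 = 64
R = √64 = 8  ⇒  r_B = 8 − 7 = 1

rB=1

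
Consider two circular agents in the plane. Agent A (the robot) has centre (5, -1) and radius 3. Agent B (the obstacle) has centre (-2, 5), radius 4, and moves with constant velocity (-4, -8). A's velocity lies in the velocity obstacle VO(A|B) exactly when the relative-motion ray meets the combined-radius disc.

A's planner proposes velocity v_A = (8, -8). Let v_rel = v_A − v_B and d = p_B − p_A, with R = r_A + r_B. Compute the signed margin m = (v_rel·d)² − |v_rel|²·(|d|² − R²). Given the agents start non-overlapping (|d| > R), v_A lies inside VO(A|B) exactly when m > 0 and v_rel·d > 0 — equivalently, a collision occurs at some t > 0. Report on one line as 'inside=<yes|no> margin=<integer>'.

d = (-7, 6),  |d|² = 85;  R = 3+4 = 7,  c = 85−7² = 36
v_rel = (12, 0),  |v_rel|² = 144;  v_rel·d = (12)·(-7) + (0)·(6) = -84
144·t² + 168·t + 36 = 0  ⇒  m = (-84)² − 144·36 = 1872
m = 1872 > 0,  v_rel·d = -84 < 0  ⇒  outside

inside=no margin=1872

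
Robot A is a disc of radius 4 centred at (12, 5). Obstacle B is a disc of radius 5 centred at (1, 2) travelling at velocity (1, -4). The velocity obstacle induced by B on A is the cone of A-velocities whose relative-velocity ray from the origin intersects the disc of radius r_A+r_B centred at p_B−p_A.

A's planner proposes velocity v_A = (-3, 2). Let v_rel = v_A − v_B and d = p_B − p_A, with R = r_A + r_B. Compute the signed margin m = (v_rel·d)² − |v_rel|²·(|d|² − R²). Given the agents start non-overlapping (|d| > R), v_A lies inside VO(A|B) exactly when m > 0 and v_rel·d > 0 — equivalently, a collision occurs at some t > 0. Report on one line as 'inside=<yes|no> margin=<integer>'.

d = (-11, -3),  |d|² = 130;  R = 4+5 = 9,  c = 130−9² = 49
v_rel = (-4, 6),  |v_rel|² = 52;  v_rel·d = (-4)·(-11) + (6)·(-3) = 26
52·t² − 52·t + 49 = 0  ⇒  m = 26² − 52·49 = -1872
m = -1872 < 0,  v_rel·d = 26 > 0  ⇒  outside

inside=no margin=-1872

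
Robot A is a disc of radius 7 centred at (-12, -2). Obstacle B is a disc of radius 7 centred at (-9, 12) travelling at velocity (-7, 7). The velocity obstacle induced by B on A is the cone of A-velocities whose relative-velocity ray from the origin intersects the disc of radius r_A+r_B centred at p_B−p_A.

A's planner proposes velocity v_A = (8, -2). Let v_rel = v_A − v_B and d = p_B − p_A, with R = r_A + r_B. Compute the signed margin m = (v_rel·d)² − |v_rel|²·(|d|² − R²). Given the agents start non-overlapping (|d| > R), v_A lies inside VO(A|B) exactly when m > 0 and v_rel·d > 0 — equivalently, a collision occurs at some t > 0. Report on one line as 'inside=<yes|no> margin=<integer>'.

d = (3, 14),  |d|² = 205;  R = 7+7 = 14,  c = 205−14² = 9
v_rel = (15, -9),  |v_rel|² = 306;  v_rel·d = (15)·(3) + (-9)·(14) = -81
306·t² + 162·t + 9 = 0  ⇒  m = (-81)² − 306·9 = 3807
m = 3807 > 0,  v_rel·d = -81 < 0  ⇒  outside

inside=no margin=3807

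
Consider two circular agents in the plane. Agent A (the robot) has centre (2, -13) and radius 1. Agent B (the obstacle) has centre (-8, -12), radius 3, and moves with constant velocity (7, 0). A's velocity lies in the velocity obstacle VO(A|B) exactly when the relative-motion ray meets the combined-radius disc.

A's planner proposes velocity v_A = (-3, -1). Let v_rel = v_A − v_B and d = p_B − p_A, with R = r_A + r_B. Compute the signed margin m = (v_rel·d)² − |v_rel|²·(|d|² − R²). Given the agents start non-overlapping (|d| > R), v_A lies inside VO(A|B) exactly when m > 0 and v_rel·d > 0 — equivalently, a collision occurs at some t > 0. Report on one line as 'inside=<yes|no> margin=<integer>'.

d = (-10, 1),  |d|² = 101;  R = 1+3 = 4,  c = 101−4² = 85
v_rel = (-10, -1),  |v_rel|² = 101;  v_rel·d = (-10)·(-10) + (-1)·(1) = 99
101·t² − 198·t + 85 = 0  ⇒  m = 99² − 101·85 = 1216
m = 1216 > 0,  v_rel·d = 99 > 0  ⇒  inside

inside=yes margin=1216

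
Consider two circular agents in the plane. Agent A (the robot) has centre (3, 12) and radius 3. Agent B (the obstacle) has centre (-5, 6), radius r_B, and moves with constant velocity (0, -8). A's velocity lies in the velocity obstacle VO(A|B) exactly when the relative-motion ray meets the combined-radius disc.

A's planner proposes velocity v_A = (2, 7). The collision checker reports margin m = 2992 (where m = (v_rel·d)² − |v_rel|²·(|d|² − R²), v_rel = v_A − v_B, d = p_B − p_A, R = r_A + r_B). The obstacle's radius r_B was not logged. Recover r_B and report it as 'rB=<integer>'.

m = 2992
d = (-8, -6);  v_rel = (2, 15),  |v_rel|² = 229
v_rel×d = (2)·(-6) − (15)·(-8) = 108
since m = R²·229 − 108²:  R² = (11664 + 2992) / 229 = 64
R = √64 = 8  ⇒  r_B = 8 − 3 = 5

rB=5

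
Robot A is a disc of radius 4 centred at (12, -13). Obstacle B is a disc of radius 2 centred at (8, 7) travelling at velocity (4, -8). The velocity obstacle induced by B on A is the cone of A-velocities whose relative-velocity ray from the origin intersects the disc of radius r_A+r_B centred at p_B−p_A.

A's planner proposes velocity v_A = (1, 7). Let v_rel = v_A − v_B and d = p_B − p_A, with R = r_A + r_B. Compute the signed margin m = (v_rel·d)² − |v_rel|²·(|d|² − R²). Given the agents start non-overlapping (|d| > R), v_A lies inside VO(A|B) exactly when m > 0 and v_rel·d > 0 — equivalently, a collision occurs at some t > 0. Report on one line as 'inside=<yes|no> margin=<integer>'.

d = (-4, 20),  |d|² = 416;  R = 4+2 = 6,  c = 416−6² = 380
v_rel = (-3, 15),  |v_rel|² = 234;  v_rel·d = (-3)·(-4) + (15)·(20) = 312
234·t² − 624·t + 380 = 0  ⇒  m = 312² − 234·380 = 8424
m = 8424 > 0,  v_rel·d = 312 > 0  ⇒  inside

inside=yes margin=8424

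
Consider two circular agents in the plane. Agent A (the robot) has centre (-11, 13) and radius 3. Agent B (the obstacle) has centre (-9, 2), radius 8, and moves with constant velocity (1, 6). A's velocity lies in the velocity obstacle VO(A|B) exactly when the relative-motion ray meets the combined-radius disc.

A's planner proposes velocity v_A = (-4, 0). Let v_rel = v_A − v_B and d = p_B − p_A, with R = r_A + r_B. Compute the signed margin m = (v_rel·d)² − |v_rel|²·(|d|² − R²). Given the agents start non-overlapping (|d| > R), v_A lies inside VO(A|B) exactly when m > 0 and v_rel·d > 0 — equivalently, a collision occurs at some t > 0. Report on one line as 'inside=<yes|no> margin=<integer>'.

d = (2, -11),  |d|² = 125;  R = 3+8 = 11,  c = 125−11² = 4
v_rel = (-5, -6),  |v_rel|² = 61;  v_rel·d = (-5)·(2) + (-6)·(-11) = 56
61·t² − 112·t + 4 = 0  ⇒  m = 56² − 61·4 = 2892
m = 2892 > 0,  v_rel·d = 56 > 0  ⇒  inside

inside=yes margin=2892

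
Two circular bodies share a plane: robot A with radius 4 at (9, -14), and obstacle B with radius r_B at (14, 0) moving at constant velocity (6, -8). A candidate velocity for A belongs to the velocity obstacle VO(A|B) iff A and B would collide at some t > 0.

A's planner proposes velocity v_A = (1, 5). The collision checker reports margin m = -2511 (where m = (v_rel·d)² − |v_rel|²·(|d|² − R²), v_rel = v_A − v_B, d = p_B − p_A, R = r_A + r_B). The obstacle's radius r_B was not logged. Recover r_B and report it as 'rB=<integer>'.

m = -2511
d = (5, 14);  v_rel = (-5, 13),  |v_rel|² = 194
v_rel×d = (-5)·(14) − (13)·(5) = -135
since m = R²·194 − (-135)²:  R² = (18225 + -2511) / 194 = 81
R = √81 = 9  ⇒  r_B = 9 − 4 = 5

rB=5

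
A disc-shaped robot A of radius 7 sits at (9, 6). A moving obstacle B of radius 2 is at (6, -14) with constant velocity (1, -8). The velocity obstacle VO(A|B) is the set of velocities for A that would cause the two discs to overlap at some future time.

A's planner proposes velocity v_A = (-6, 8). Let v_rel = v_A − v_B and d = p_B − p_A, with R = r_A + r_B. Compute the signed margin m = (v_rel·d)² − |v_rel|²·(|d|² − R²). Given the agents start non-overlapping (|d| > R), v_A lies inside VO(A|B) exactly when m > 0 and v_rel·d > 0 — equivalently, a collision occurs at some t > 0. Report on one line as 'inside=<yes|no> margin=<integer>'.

d = (-3, -20),  |d|² = 409;  R = 7+2 = 9,  c = 409−9² = 328
v_rel = (-7, 16),  |v_rel|² = 305;  v_rel·d = (-7)·(-3) + (16)·(-20) = -299
305·t² + 598·t + 328 = 0  ⇒  m = (-299)² − 305·328 = -10639
m = -10639 < 0,  v_rel·d = -299 < 0  ⇒  outside

inside=no margin=-10639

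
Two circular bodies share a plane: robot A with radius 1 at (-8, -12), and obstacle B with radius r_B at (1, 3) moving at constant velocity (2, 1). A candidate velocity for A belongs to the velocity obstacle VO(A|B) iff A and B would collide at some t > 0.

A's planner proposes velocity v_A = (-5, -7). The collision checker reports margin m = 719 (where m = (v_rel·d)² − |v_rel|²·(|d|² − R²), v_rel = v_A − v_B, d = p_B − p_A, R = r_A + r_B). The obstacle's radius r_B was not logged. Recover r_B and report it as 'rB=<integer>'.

m = 719
d = (9, 15);  v_rel = (-7, -8),  |v_rel|² = 113
v_rel×d = (-7)·(15) − (-8)·(9) = -33
since m = R²·113 − (-33)²:  R² = (1089 + 719) / 113 = 16
R = √16 = 4  ⇒  r_B = 4 − 1 = 3

rB=3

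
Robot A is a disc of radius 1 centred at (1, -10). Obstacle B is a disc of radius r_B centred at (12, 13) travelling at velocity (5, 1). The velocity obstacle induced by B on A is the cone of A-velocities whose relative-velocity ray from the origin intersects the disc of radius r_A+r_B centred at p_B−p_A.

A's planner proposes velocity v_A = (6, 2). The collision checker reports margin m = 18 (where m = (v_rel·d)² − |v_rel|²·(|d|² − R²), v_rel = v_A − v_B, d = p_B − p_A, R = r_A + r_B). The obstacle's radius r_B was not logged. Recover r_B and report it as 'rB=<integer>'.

m = 18
d = (11, 23);  v_rel = (1, 1),  |v_rel|² = 2
v_rel×d = (1)·(23) − (1)·(11) = 12
since m = R²·2 − 12²:  R² = (144 + 18) / 2 = 81
R = √81 = 9  ⇒  r_B = 9 − 1 = 8

rB=8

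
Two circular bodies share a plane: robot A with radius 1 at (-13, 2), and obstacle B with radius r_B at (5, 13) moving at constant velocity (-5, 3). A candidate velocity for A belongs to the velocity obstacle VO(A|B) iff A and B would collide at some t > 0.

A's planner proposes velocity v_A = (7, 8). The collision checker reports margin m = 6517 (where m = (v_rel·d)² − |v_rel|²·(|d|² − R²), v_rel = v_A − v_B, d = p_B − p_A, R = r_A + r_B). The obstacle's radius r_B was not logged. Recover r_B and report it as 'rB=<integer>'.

m = 6517
d = (18, 11);  v_rel = (12, 5),  |v_rel|² = 169
v_rel×d = (12)·(11) − (5)·(18) = 42
since m = R²·169 − 42²:  R² = (1764 + 6517) / 169 = 49
R = √49 = 7  ⇒  r_B = 7 − 1 = 6

rB=6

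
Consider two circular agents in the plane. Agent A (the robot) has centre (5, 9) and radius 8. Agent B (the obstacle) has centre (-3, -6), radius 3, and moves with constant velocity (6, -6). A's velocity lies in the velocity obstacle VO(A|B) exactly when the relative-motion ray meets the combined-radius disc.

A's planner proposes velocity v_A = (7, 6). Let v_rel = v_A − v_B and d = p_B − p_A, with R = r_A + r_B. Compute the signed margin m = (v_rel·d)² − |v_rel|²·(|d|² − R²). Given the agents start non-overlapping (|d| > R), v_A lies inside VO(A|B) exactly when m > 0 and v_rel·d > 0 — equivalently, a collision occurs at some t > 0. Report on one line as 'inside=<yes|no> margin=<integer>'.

d = (-8, -15),  |d|² = 289;  R = 8+3 = 11,  c = 289−11² = 168
v_rel = (1, 12),  |v_rel|² = 145;  v_rel·d = (1)·(-8) + (12)·(-15) = -188
145·t² + 376·t + 168 = 0  ⇒  m = (-188)² − 145·168 = 10984
m = 10984 > 0,  v_rel·d = -188 < 0  ⇒  outside

inside=no margin=10984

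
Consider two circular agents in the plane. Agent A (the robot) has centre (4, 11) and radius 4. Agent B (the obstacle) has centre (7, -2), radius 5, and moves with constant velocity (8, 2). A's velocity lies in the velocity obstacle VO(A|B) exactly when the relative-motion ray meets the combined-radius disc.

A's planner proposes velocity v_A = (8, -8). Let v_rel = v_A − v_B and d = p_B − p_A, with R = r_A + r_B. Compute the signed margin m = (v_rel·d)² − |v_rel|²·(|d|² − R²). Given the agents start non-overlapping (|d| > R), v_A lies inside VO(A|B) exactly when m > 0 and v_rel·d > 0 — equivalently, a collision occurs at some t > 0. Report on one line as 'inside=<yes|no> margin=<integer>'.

d = (3, -13),  |d|² = 178;  R = 4+5 = 9,  c = 178−9² = 97
v_rel = (0, -10),  |v_rel|² = 100;  v_rel·d = (0)·(3) + (-10)·(-13) = 130
100·t² − 260·t + 97 = 0  ⇒  m = 130² − 100·97 = 7200
m = 7200 > 0,  v_rel·d = 130 > 0  ⇒  inside

inside=yes margin=7200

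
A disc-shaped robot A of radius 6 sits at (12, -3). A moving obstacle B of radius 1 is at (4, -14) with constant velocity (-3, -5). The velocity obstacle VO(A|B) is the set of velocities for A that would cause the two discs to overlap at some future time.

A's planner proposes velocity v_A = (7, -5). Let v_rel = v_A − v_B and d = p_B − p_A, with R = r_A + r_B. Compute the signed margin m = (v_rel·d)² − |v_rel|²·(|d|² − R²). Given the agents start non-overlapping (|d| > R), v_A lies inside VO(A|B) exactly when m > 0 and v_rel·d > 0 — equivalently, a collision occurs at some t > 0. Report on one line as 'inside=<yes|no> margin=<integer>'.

d = (-8, -11),  |d|² = 185;  R = 6+1 = 7,  c = 185−7² = 136
v_rel = (10, 0),  |v_rel|² = 100;  v_rel·d = (10)·(-8) + (0)·(-11) = -80
100·t² + 160·t + 136 = 0  ⇒  m = (-80)² − 100·136 = -7200
m = -7200 < 0,  v_rel·d = -80 < 0  ⇒  outside

inside=no margin=-7200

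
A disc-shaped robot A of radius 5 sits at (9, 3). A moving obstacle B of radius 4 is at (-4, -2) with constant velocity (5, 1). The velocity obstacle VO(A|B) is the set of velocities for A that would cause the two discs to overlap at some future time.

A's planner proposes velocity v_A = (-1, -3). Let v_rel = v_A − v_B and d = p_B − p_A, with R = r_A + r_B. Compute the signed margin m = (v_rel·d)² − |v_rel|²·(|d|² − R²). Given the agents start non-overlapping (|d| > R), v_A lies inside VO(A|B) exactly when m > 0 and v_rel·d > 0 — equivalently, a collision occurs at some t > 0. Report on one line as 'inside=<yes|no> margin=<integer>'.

d = (-13, -5),  |d|² = 194;  R = 5+4 = 9,  c = 194−9² = 113
v_rel = (-6, -4),  |v_rel|² = 52;  v_rel·d = (-6)·(-13) + (-4)·(-5) = 98
52·t² − 196·t + 113 = 0  ⇒  m = 98² − 52·113 = 3728
m = 3728 > 0,  v_rel·d = 98 > 0  ⇒  inside

inside=yes margin=3728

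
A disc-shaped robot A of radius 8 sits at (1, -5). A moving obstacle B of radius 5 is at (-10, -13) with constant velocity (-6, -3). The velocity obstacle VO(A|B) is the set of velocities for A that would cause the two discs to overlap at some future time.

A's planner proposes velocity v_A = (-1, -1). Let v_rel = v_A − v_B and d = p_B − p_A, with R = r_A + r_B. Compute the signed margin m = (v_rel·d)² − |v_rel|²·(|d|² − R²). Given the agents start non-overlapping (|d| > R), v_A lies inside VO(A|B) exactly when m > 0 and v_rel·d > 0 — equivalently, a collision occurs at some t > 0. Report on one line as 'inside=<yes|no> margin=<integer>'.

d = (-11, -8),  |d|² = 185;  R = 8+5 = 13,  c = 185−13² = 16
v_rel = (5, 2),  |v_rel|² = 29;  v_rel·d = (5)·(-11) + (2)·(-8) = -71
29·t² + 142·t + 16 = 0  ⇒  m = (-71)² − 29·16 = 4577
m = 4577 > 0,  v_rel·d = -71 < 0  ⇒  outside

inside=no margin=4577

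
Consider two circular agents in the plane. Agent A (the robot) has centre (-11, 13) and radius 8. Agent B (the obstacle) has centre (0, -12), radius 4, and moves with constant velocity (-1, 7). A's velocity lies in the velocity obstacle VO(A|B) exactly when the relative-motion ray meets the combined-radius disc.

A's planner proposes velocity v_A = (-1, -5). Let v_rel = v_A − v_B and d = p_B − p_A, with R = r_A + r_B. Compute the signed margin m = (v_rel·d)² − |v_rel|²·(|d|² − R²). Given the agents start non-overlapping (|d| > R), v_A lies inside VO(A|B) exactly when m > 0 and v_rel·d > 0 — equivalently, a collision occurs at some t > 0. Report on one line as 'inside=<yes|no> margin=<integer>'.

d = (11, -25),  |d|² = 746;  R = 8+4 = 12,  c = 746−12² = 602
v_rel = (0, -12),  |v_rel|² = 144;  v_rel·d = (0)·(11) + (-12)·(-25) = 300
144·t² − 600·t + 602 = 0  ⇒  m = 300² − 144·602 = 3312
m = 3312 > 0,  v_rel·d = 300 > 0  ⇒  inside

inside=yes margin=3312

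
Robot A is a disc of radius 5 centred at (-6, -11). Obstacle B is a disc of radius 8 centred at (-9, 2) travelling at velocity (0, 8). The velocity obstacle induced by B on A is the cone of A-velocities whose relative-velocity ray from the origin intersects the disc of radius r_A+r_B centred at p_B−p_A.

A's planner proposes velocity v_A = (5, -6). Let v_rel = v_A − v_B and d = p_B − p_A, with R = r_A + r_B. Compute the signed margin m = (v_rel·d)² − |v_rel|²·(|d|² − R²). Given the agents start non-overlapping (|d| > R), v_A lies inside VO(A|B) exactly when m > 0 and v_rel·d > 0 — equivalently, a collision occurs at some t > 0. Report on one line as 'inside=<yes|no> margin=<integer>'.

d = (-3, 13),  |d|² = 178;  R = 5+8 = 13,  c = 178−13² = 9
v_rel = (5, -14),  |v_rel|² = 221;  v_rel·d = (5)·(-3) + (-14)·(13) = -197
221·t² + 394·t + 9 = 0  ⇒  m = (-197)² − 221·9 = 36820
m = 36820 > 0,  v_rel·d = -197 < 0  ⇒  outside

inside=no margin=36820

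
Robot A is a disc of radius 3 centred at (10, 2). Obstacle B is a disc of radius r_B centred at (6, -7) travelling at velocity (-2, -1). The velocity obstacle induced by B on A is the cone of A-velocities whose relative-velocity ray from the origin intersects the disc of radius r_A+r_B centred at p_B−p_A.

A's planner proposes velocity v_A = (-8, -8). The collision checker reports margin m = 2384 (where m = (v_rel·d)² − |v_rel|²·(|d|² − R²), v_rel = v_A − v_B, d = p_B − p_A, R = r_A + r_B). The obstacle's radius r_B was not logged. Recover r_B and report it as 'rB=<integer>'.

m = 2384
d = (-4, -9);  v_rel = (-6, -7),  |v_rel|² = 85
v_rel×d = (-6)·(-9) − (-7)·(-4) = 26
since m = R²·85 − 26²:  R² = (676 + 2384) / 85 = 36
R = √36 = 6  ⇒  r_B = 6 − 3 = 3

rB=3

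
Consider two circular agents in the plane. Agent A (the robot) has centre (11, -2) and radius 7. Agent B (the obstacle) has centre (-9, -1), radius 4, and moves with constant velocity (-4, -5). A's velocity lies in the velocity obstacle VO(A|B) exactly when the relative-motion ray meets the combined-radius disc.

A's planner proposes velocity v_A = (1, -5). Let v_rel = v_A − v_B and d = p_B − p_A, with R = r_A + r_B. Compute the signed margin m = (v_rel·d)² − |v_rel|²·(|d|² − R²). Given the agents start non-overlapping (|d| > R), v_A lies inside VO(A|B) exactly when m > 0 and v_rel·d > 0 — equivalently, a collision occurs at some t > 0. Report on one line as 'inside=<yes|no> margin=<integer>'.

d = (-20, 1),  |d|² = 401;  R = 7+4 = 11,  c = 401−11² = 280
v_rel = (5, 0),  |v_rel|² = 25;  v_rel·d = (5)·(-20) + (0)·(1) = -100
25·t² + 200·t + 280 = 0  ⇒  m = (-100)² − 25·280 = 3000
m = 3000 > 0,  v_rel·d = -100 < 0  ⇒  outside

inside=no margin=3000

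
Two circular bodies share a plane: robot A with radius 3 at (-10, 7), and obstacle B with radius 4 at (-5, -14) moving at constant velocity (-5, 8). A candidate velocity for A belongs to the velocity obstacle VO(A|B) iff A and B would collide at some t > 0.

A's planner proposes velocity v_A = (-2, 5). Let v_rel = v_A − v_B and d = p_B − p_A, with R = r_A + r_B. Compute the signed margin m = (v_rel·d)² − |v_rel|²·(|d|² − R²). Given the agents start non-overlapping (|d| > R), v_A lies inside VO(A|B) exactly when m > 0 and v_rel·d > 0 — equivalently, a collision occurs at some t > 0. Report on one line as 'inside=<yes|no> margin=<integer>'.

d = (5, -21),  |d|² = 466;  R = 3+4 = 7,  c = 466−7² = 417
v_rel = (3, -3),  |v_rel|² = 18;  v_rel·d = (3)·(5) + (-3)·(-21) = 78
18·t² − 156·t + 417 = 0  ⇒  m = 78² − 18·417 = -1422
m = -1422 < 0,  v_rel·d = 78 > 0  ⇒  outside

inside=no margin=-1422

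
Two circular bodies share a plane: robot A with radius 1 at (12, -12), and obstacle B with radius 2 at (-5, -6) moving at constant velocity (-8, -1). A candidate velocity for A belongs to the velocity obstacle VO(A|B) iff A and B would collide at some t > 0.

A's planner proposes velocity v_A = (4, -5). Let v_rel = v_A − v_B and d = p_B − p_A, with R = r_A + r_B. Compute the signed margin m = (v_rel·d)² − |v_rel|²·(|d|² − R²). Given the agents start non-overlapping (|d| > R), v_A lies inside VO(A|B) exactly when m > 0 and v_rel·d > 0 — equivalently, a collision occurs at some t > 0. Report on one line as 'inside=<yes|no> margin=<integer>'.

d = (-17, 6),  |d|² = 325;  R = 1+2 = 3,  c = 325−3² = 316
v_rel = (12, -4),  |v_rel|² = 160;  v_rel·d = (12)·(-17) + (-4)·(6) = -228
160·t² + 456·t + 316 = 0  ⇒  m = (-228)² − 160·316 = 1424
m = 1424 > 0,  v_rel·d = -228 < 0  ⇒  outside

inside=no margin=1424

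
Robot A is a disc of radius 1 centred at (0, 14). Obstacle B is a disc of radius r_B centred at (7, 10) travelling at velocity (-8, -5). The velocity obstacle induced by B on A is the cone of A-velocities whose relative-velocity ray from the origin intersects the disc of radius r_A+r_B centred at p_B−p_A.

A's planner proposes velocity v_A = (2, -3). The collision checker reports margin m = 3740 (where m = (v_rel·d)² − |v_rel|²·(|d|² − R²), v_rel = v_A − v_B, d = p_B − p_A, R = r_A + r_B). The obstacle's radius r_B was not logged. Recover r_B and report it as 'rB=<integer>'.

m = 3740
d = (7, -4);  v_rel = (10, 2),  |v_rel|² = 104
v_rel×d = (10)·(-4) − (2)·(7) = -54
since m = R²·104 − (-54)²:  R² = (2916 + 3740) / 104 = 64
R = √64 = 8  ⇒  r_B = 8 − 1 = 7

rB=7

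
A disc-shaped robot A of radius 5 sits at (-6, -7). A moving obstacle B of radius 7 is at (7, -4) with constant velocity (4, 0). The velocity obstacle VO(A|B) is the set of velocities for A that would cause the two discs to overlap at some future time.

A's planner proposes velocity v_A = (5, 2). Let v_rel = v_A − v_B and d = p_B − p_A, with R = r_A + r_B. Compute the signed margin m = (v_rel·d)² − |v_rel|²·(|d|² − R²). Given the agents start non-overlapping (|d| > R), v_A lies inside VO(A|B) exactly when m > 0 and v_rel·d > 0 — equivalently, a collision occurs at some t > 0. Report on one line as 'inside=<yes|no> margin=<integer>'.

d = (13, 3),  |d|² = 178;  R = 5+7 = 12,  c = 178−12² = 34
v_rel = (1, 2),  |v_rel|² = 5;  v_rel·d = (1)·(13) + (2)·(3) = 19
5·t² − 38·t + 34 = 0  ⇒  m = 19² − 5·34 = 191
m = 191 > 0,  v_rel·d = 19 > 0  ⇒  inside

inside=yes margin=191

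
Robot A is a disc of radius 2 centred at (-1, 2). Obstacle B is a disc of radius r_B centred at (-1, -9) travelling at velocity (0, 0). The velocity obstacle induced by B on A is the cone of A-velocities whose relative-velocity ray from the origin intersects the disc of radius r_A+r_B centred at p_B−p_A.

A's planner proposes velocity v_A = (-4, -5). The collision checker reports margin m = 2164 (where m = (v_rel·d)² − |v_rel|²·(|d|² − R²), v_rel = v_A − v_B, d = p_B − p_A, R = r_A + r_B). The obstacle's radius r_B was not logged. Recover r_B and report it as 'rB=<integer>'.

m = 2164
d = (0, -11);  v_rel = (-4, -5),  |v_rel|² = 41
v_rel×d = (-4)·(-11) − (-5)·(0) = 44
since m = R²·41 − 44²:  R² = (1936 + 2164) / 41 = 100
R = √100 = 10  ⇒  r_B = 10 − 2 = 8

rB=8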